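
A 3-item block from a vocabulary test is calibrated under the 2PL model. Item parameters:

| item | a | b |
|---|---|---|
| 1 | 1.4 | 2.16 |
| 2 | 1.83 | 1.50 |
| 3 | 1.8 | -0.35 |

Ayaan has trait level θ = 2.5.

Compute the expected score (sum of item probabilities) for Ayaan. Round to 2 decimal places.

2.47

P(θ) = 1 / (1 + exp(−a(θ − b)))
P_1 = 1/(1+e^{-0.4760}) = 0.6168
P_2 = 1/(1+e^{-1.8300}) = 0.8618
P_3 = 1/(1+e^{-5.1300}) = 0.9941
E[score] = 0.6168 + 0.8618 + 0.9941 = 2.4727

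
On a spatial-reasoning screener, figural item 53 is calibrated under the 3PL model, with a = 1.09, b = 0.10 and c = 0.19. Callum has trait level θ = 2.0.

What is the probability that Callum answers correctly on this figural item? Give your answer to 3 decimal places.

P(θ) = c + (1 − c) · 1 / (1 + exp(−a(θ − b)))
Exponent: 1.09 × (2.0 − 0.10) = 2.0710
1/(1 + e^{-2.0710}) = 0.8881
P = 0.19 + 0.81 × 0.8881 = 0.9093

0.909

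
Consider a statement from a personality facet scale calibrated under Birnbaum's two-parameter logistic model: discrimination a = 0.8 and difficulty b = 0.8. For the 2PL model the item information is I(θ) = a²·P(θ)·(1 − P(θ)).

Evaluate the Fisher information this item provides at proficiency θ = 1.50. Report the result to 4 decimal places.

P = 1/(1+e^{-0.5600}) = 0.6365
P(1−P) = 0.6365 × 0.3635 = 0.2314
I = a² × P(1−P) = 0.8² × 0.2314 = 0.14808

0.1481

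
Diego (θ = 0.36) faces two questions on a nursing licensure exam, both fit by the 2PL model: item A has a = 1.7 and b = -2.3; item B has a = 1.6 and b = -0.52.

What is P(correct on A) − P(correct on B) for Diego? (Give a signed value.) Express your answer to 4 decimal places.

P(θ) = 1 / (1 + exp(−a(θ − b)))
P_A = 0.9892
P_B = 0.8035
P_A − P_B = 0.1858

0.1858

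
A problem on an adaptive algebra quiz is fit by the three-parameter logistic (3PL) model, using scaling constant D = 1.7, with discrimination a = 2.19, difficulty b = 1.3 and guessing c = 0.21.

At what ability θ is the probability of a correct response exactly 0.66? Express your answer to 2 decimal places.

1.38

P(θ) = c + (1 − c) · 1 / (1 + exp(−D·a(θ − b)))
Remove guessing floor: (0.66 − 0.21)/(1 − 0.21) = 0.5696
logit = ln(0.5696/0.4304) = 0.2803
θ = b + logit/(1.7·a) = 1.3 + 0.2803/3.7230 = 1.3753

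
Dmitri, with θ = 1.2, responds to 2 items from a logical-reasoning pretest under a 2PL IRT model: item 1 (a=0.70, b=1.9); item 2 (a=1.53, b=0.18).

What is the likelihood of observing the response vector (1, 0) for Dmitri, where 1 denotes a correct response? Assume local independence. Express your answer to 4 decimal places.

0.0659

P(θ) = 1 / (1 + exp(−a(θ − b)))
P_1 = 1/(1+e^{0.4900}) = 0.3799
P_2 = 1/(1+e^{-1.5606}) = 0.8264
L = P_1 × (1−P_2) = 0.3799 × 0.1736 = 0.06593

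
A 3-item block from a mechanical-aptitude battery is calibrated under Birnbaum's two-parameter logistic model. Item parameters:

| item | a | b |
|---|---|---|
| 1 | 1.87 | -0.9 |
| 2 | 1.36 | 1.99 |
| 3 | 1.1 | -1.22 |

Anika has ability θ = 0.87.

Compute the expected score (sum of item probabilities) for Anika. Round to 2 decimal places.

2.05

P(θ) = 1 / (1 + exp(−a(θ − b)))
P_1 = 1/(1+e^{-3.3099}) = 0.9648
P_2 = 1/(1+e^{1.5232}) = 0.1790
P_3 = 1/(1+e^{-2.2990}) = 0.9088
E[score] = 0.9648 + 0.1790 + 0.9088 = 2.0526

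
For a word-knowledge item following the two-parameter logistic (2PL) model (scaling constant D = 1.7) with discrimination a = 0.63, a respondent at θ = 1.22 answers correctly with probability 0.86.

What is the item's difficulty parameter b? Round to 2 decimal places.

-0.47

P(θ) = 1 / (1 + exp(−D·a(θ − b)))
logit(0.86) = ln(0.86/0.14) = 1.8153
b = θ − logit/(1.7·a) = 1.22 − 1.8153/1.0710 = -0.4749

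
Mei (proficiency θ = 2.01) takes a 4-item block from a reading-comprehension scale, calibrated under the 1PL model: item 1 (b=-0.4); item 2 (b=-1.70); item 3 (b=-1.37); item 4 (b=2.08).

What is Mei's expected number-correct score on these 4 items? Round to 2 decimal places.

P(θ) = 1 / (1 + exp(−(θ − b)))
P_1 = 1/(1+e^{-2.4100}) = 0.9176
P_2 = 1/(1+e^{-3.7100}) = 0.9761
P_3 = 1/(1+e^{-3.3800}) = 0.9671
P_4 = 1/(1+e^{0.0700}) = 0.4825
E[score] = 0.9176 + 0.9761 + 0.9671 + 0.4825 = 3.3433

3.34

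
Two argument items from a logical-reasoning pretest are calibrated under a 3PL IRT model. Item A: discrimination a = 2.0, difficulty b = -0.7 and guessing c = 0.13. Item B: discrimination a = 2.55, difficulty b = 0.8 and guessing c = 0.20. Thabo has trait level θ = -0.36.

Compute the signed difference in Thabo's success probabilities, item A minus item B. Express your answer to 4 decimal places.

P(θ) = c + (1 − c) · 1 / (1 + exp(−a(θ − b)))
P_A = 0.7075
P_B = 0.2395
P_A − P_B = 0.4680

0.4680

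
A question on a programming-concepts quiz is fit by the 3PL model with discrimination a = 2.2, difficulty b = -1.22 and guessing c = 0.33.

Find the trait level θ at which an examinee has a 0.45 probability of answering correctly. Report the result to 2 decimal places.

P(θ) = c + (1 − c) · 1 / (1 + exp(−a(θ − b)))
Remove guessing floor: (0.45 − 0.33)/(1 − 0.33) = 0.1791
logit = ln(0.1791/0.8209) = -1.5224
θ = b + logit/(a) = -1.22 + (-1.5224)/2.2000 = -1.9120

-1.91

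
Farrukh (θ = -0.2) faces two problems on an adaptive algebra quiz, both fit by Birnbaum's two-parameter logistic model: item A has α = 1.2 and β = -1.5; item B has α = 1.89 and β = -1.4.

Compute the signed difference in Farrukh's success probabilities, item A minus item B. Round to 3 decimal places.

P(θ) = 1 / (1 + exp(−α(θ − β)))
P_A = 0.8264
P_B = 0.9062
P_A − P_B = -0.0798

-0.080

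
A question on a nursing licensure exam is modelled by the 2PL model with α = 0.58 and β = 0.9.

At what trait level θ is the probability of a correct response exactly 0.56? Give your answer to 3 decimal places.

1.316

P(θ) = 1 / (1 + exp(−α(θ − β)))
logit = ln(0.5600/0.4400) = 0.2412
θ = β + logit/(α) = 0.9 + 0.2412/0.5800 = 1.3158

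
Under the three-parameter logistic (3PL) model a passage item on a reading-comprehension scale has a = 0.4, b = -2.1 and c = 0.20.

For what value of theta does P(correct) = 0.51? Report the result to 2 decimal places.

-3.24

P(theta) = c + (1 − c) · 1 / (1 + exp(−a(theta − b)))
Remove guessing floor: (0.51 − 0.20)/(1 − 0.20) = 0.3875
logit = ln(0.3875/0.6125) = -0.4578
theta = b + logit/(a) = -2.1 + (-0.4578)/0.4000 = -3.2446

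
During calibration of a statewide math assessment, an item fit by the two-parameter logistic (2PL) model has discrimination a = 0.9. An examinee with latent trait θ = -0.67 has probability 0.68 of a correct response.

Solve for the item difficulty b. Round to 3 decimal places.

-1.508

P(θ) = 1 / (1 + exp(−a(θ − b)))
logit(0.68) = ln(0.68/0.32) = 0.7538
b = θ − logit/(a) = -0.67 − 0.7538/0.9000 = -1.5075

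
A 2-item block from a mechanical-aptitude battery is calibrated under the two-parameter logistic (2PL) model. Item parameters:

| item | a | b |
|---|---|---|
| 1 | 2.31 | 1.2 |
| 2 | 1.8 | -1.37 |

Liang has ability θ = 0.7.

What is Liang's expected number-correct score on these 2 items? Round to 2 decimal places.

1.22

P(θ) = 1 / (1 + exp(−a(θ − b)))
P_1 = 1/(1+e^{1.1550}) = 0.2396
P_2 = 1/(1+e^{-3.7260}) = 0.9765
E[score] = 0.2396 + 0.9765 = 1.2161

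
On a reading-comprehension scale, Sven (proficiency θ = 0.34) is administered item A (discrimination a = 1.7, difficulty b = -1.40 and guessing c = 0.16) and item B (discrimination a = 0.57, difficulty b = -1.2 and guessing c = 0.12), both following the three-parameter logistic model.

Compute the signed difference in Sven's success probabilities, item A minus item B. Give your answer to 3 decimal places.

0.217

P(θ) = c + (1 − c) · 1 / (1 + exp(−a(θ − b)))
P_A = 0.9585
P_B = 0.7416
P_A − P_B = 0.2169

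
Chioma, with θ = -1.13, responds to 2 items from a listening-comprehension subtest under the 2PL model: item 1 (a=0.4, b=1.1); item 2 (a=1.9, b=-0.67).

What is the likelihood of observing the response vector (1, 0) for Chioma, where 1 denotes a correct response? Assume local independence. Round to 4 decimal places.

0.2051

P(θ) = 1 / (1 + exp(−a(θ − b)))
P_1 = 1/(1+e^{0.8920}) = 0.2907
P_2 = 1/(1+e^{0.8740}) = 0.2944
L = P_1 × (1−P_2) = 0.2907 × 0.7056 = 0.20511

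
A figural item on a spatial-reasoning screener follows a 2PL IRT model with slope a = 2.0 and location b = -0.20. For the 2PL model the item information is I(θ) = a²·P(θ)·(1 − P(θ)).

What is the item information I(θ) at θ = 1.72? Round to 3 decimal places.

P = 1/(1+e^{-3.8400}) = 0.9790
P(1−P) = 0.9790 × 0.0210 = 0.0206
I = a² × P(1−P) = 2.0² × 0.0206 = 0.08239

0.082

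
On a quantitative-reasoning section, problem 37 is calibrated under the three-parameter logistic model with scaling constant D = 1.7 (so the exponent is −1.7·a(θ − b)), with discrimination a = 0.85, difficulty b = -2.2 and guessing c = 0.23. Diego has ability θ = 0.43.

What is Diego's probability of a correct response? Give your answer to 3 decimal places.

P(θ) = c + (1 − c) · 1 / (1 + exp(−D·a(θ − b)))
Exponent: 1.7 × 0.85 × (0.43 − (-2.2)) = 3.8003
1/(1 + e^{-3.8003}) = 0.9781
P = 0.23 + 0.77 × 0.9781 = 0.9832

0.983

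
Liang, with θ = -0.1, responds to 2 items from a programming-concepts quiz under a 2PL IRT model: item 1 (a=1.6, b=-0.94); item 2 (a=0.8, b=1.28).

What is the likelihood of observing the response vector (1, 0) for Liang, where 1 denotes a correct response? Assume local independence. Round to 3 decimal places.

0.596

P(θ) = 1 / (1 + exp(−a(θ − b)))
P_1 = 1/(1+e^{-1.3440}) = 0.7931
P_2 = 1/(1+e^{1.1040}) = 0.2490
L = P_1 × (1−P_2) = 0.7931 × 0.7510 = 0.59566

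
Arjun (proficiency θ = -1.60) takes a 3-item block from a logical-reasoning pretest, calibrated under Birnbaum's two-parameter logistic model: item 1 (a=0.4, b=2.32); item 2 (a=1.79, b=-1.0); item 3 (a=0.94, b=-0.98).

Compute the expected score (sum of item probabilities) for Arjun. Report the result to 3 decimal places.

P(θ) = 1 / (1 + exp(−a(θ − b)))
P_1 = 1/(1+e^{1.5680}) = 0.1725
P_2 = 1/(1+e^{1.0740}) = 0.2546
P_3 = 1/(1+e^{0.5828}) = 0.3583
E[score] = 0.1725 + 0.2546 + 0.3583 = 0.7854

0.785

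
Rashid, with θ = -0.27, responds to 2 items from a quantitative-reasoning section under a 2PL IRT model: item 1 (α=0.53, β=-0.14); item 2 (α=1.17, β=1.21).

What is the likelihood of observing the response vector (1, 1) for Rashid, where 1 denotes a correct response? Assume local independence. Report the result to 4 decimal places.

P(θ) = 1 / (1 + exp(−α(θ − β)))
P_1 = 1/(1+e^{0.0689}) = 0.4828
P_2 = 1/(1+e^{1.7316}) = 0.1504
L = P_1 × P_2 = 0.4828 × 0.1504 = 0.07260

0.0726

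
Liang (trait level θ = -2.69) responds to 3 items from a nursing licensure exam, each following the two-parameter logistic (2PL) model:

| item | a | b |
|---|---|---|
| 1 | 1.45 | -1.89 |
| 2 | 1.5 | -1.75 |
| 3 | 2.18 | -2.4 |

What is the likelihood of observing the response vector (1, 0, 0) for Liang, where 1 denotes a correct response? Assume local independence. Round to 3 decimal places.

0.125

P(θ) = 1 / (1 + exp(−a(θ − b)))
P_1 = 1/(1+e^{1.1600}) = 0.2387
P_2 = 1/(1+e^{1.4100}) = 0.1962
P_3 = 1/(1+e^{0.6322}) = 0.3470
L = P_1 × (1−P_2) × (1−P_3) = 0.2387 × 0.8038 × 0.6530 = 0.12526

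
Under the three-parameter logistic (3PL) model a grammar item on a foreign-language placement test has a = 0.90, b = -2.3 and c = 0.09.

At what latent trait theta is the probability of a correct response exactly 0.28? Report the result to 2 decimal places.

-3.78

P(theta) = c + (1 − c) · 1 / (1 + exp(−a(theta − b)))
Remove guessing floor: (0.28 − 0.09)/(1 − 0.09) = 0.2088
logit = ln(0.2088/0.7912) = -1.3322
theta = b + logit/(a) = -2.3 + (-1.3322)/0.9000 = -3.7803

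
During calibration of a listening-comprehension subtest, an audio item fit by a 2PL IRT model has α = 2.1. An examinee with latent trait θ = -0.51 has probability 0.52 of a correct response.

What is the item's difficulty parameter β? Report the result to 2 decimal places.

P(θ) = 1 / (1 + exp(−α(θ − β)))
logit(0.52) = ln(0.52/0.48) = 0.0800
β = θ − logit/(α) = -0.51 − 0.0800/2.1000 = -0.5481

-0.55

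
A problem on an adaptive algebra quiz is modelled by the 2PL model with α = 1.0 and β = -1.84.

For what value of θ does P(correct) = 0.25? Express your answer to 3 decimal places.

P(θ) = 1 / (1 + exp(−α(θ − β)))
logit = ln(0.2500/0.7500) = -1.0986
θ = β + logit/(α) = -1.84 + (-1.0986)/1.0000 = -2.9386

-2.939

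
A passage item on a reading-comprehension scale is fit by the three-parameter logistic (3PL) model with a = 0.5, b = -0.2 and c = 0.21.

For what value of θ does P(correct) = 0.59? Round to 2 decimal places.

-0.35

P(θ) = c + (1 − c) · 1 / (1 + exp(−a(θ − b)))
Remove guessing floor: (0.59 − 0.21)/(1 − 0.21) = 0.4810
logit = ln(0.4810/0.5190) = -0.0760
θ = b + logit/(a) = -0.2 + (-0.0760)/0.5000 = -0.3520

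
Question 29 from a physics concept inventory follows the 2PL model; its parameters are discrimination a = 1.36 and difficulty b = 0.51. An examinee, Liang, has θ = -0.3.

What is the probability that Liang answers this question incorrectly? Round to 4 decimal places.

0.7506

P(θ) = 1 / (1 + exp(−a(θ − b)))
Exponent: 1.36 × (-0.3 − 0.51) = -1.1016
1/(1 + e^{1.1016}) = 0.2494
P(incorrect) = 1 − 0.2494 = 0.7506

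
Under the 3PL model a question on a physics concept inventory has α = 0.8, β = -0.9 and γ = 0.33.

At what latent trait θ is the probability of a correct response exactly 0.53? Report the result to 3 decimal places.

P(θ) = γ + (1 − γ) · 1 / (1 + exp(−α(θ − β)))
Remove guessing floor: (0.53 − 0.33)/(1 − 0.33) = 0.2985
logit = ln(0.2985/0.7015) = -0.8544
θ = β + logit/(α) = -0.9 + (-0.8544)/0.8000 = -1.9680

-1.968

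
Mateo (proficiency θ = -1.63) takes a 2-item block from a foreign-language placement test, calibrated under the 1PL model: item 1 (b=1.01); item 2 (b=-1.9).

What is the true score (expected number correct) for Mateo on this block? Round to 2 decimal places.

P(θ) = 1 / (1 + exp(−(θ − b)))
P_1 = 1/(1+e^{2.6400}) = 0.0666
P_2 = 1/(1+e^{-0.2700}) = 0.5671
E[score] = 0.0666 + 0.5671 = 0.6337

0.63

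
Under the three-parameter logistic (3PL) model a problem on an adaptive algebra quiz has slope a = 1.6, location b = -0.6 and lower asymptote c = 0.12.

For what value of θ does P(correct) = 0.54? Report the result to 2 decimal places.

-0.66

P(θ) = c + (1 − c) · 1 / (1 + exp(−a(θ − b)))
Remove guessing floor: (0.54 − 0.12)/(1 − 0.12) = 0.4773
logit = ln(0.4773/0.5227) = -0.0910
θ = b + logit/(a) = -0.6 + (-0.0910)/1.6000 = -0.6569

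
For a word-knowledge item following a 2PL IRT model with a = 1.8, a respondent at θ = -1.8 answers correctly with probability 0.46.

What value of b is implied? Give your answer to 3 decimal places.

-1.711

P(θ) = 1 / (1 + exp(−a(θ − b)))
logit(0.46) = ln(0.46/0.54) = -0.1603
b = θ − logit/(a) = -1.8 − (-0.1603)/1.8000 = -1.7109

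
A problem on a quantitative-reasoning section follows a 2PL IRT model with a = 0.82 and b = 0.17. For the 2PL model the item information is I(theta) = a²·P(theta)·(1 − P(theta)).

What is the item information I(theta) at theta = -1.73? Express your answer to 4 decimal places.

0.0966

P = 1/(1+e^{1.5580}) = 0.1739
P(1−P) = 0.1739 × 0.8261 = 0.1437
I = a² × P(1−P) = 0.82² × 0.1437 = 0.09661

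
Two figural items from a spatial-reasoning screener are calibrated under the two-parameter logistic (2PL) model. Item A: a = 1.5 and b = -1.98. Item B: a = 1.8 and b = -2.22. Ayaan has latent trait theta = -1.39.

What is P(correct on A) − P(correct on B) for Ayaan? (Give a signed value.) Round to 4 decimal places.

-0.1088

P(theta) = 1 / (1 + exp(−a(theta − b)))
P_A = 0.7079
P_B = 0.8167
P_A − P_B = -0.1088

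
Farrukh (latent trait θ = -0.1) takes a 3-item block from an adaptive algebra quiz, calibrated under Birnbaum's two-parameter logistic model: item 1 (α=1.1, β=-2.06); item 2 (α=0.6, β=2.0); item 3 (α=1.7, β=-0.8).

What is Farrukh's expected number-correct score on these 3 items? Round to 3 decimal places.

P(θ) = 1 / (1 + exp(−α(θ − β)))
P_1 = 1/(1+e^{-2.1560}) = 0.8962
P_2 = 1/(1+e^{1.2600}) = 0.2210
P_3 = 1/(1+e^{-1.1900}) = 0.7667
E[score] = 0.8962 + 0.2210 + 0.7667 = 1.8839

1.884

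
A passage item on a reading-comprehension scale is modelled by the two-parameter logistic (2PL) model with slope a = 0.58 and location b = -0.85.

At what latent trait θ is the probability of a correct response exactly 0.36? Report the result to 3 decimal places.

-1.842

P(θ) = 1 / (1 + exp(−a(θ − b)))
logit = ln(0.3600/0.6400) = -0.5754
θ = b + logit/(a) = -0.85 + (-0.5754)/0.5800 = -1.8420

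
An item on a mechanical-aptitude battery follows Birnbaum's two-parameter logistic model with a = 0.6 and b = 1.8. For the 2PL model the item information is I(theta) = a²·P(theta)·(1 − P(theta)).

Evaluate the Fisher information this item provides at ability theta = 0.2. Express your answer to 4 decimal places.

P = 1/(1+e^{0.9600}) = 0.2769
P(1−P) = 0.2769 × 0.7231 = 0.2002
I = a² × P(1−P) = 0.6² × 0.2002 = 0.07208

0.0721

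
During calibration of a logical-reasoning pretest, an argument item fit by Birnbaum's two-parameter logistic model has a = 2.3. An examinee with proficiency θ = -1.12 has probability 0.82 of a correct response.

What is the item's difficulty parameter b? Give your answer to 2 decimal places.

-1.78

P(θ) = 1 / (1 + exp(−a(θ − b)))
logit(0.82) = ln(0.82/0.18) = 1.5163
b = θ − logit/(a) = -1.12 − 1.5163/2.3000 = -1.7793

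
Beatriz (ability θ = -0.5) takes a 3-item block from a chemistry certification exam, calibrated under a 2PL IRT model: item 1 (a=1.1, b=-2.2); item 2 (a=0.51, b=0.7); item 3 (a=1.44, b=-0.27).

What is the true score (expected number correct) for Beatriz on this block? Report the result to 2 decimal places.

P(θ) = 1 / (1 + exp(−a(θ − b)))
P_1 = 1/(1+e^{-1.8700}) = 0.8665
P_2 = 1/(1+e^{0.6120}) = 0.3516
P_3 = 1/(1+e^{0.3312}) = 0.4179
E[score] = 0.8665 + 0.3516 + 0.4179 = 1.6360

1.64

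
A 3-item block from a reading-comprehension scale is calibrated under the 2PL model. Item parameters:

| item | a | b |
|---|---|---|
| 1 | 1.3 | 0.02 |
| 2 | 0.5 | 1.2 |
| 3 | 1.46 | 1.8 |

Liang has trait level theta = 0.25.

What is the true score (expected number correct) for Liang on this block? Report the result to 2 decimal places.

P(theta) = 1 / (1 + exp(−a(theta − b)))
P_1 = 1/(1+e^{-0.2990}) = 0.5742
P_2 = 1/(1+e^{0.4750}) = 0.3834
P_3 = 1/(1+e^{2.2630}) = 0.0942
E[score] = 0.5742 + 0.3834 + 0.0942 = 1.0519

1.05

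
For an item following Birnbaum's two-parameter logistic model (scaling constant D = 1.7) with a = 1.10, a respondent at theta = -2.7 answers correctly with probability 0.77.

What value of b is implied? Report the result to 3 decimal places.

P(theta) = 1 / (1 + exp(−D·a(theta − b)))
logit(0.77) = ln(0.77/0.23) = 1.2083
b = theta − logit/(1.7·a) = -2.7 − 1.2083/1.8700 = -3.3462

-3.346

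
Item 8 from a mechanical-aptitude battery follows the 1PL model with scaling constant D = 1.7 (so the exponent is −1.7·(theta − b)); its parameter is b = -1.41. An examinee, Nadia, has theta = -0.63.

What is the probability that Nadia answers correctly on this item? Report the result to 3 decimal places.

P(theta) = 1 / (1 + exp(−D·(theta − b)))
Exponent: 1.7 × (-0.63 − (-1.41)) = 1.3260
1/(1 + e^{-1.3260}) = 0.7902
P = 0.7902

0.790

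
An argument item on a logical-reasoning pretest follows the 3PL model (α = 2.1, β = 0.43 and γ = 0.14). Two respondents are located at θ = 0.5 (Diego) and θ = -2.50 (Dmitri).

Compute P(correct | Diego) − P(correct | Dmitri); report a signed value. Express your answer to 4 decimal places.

P(θ) = γ + (1 − γ) · 1 / (1 + exp(−α(θ − β)))
P(Diego) = 0.6015  [exponent 0.1470]
P(Dmitri) = 0.1418  [exponent -6.1530]
Difference = 0.6015 − 0.1418 = 0.4597

0.4597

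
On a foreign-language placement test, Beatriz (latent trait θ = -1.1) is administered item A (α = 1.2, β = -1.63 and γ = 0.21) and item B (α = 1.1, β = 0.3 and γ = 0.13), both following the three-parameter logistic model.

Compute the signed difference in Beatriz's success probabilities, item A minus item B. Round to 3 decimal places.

0.443

P(θ) = γ + (1 − γ) · 1 / (1 + exp(−α(θ − β)))
P_A = 0.7265
P_B = 0.2836
P_A − P_B = 0.4430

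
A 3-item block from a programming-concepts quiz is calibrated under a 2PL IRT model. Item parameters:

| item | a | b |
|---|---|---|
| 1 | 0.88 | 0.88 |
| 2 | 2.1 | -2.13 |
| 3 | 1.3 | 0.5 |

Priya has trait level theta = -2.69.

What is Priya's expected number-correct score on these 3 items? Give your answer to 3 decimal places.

P(theta) = 1 / (1 + exp(−a(theta − b)))
P_1 = 1/(1+e^{3.1416}) = 0.0414
P_2 = 1/(1+e^{1.1760}) = 0.2358
P_3 = 1/(1+e^{4.1470}) = 0.0156
E[score] = 0.0414 + 0.2358 + 0.0156 = 0.2928

0.293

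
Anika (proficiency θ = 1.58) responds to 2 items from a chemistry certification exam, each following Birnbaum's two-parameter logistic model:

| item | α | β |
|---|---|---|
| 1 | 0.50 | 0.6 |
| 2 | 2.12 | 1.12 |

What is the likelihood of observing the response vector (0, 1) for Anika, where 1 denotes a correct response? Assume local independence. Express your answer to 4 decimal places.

P(θ) = 1 / (1 + exp(−α(θ − β)))
P_1 = 1/(1+e^{-0.4900}) = 0.6201
P_2 = 1/(1+e^{-0.9752}) = 0.7262
L = (1−P_1) × P_2 = 0.3799 × 0.7262 = 0.27586

0.2759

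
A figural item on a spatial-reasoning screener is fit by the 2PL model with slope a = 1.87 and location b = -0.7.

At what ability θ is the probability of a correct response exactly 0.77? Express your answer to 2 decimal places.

P(θ) = 1 / (1 + exp(−a(θ − b)))
logit = ln(0.7700/0.2300) = 1.2083
θ = b + logit/(a) = -0.7 + 1.2083/1.8700 = -0.0538

-0.05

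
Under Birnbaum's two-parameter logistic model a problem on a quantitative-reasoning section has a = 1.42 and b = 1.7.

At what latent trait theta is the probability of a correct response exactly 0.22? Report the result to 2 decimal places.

P(theta) = 1 / (1 + exp(−a(theta − b)))
logit = ln(0.2200/0.7800) = -1.2657
theta = b + logit/(a) = 1.7 + (-1.2657)/1.4200 = 0.8087

0.81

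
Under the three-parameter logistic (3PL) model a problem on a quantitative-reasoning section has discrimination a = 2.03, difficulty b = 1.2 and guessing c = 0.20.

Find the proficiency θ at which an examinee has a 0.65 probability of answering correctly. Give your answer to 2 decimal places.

1.32

P(θ) = c + (1 − c) · 1 / (1 + exp(−a(θ − b)))
Remove guessing floor: (0.65 − 0.20)/(1 − 0.20) = 0.5625
logit = ln(0.5625/0.4375) = 0.2513
θ = b + logit/(a) = 1.2 + 0.2513/2.0300 = 1.3238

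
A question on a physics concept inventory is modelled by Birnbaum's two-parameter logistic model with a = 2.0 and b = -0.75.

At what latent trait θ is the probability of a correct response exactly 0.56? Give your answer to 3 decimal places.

P(θ) = 1 / (1 + exp(−a(θ − b)))
logit = ln(0.5600/0.4400) = 0.2412
θ = b + logit/(a) = -0.75 + 0.2412/2.0000 = -0.6294

-0.629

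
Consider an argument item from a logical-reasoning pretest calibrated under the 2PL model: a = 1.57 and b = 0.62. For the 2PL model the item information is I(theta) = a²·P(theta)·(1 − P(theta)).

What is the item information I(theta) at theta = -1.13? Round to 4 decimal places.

P = 1/(1+e^{2.7475}) = 0.0602
P(1−P) = 0.0602 × 0.9398 = 0.0566
I = a² × P(1−P) = 1.57² × 0.0566 = 0.13951

0.1395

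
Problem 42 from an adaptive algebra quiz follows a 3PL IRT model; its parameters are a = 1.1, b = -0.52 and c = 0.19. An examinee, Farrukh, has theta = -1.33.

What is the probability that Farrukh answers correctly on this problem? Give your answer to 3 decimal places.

P(theta) = c + (1 − c) · 1 / (1 + exp(−a(theta − b)))
Exponent: 1.1 × (-1.33 − (-0.52)) = -0.8910
1/(1 + e^{0.8910}) = 0.2909
P = 0.19 + 0.81 × 0.2909 = 0.4256

0.426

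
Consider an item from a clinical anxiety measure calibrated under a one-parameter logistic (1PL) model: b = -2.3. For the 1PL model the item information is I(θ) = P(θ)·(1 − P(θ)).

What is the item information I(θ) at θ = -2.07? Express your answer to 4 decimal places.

P = 1/(1+e^{-0.2300}) = 0.5572
P(1−P) = 0.5572 × 0.4428 = 0.2467
I = P(1−P) = 0.24672

0.2467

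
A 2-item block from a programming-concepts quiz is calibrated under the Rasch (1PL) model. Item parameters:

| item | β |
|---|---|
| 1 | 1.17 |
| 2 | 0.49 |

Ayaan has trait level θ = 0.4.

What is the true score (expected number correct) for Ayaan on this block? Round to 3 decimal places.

P(θ) = 1 / (1 + exp(−(θ − β)))
P_1 = 1/(1+e^{0.7700}) = 0.3165
P_2 = 1/(1+e^{0.0900}) = 0.4775
E[score] = 0.3165 + 0.4775 = 0.7940

0.794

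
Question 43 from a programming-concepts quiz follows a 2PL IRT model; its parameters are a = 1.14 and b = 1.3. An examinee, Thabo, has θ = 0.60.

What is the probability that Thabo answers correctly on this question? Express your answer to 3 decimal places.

0.310

P(θ) = 1 / (1 + exp(−a(θ − b)))
Exponent: 1.14 × (0.60 − 1.3) = -0.7980
1/(1 + e^{0.7980}) = 0.3105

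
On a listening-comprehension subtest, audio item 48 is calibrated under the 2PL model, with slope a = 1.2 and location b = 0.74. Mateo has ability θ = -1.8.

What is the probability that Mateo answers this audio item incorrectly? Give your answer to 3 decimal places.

P(θ) = 1 / (1 + exp(−a(θ − b)))
Exponent: 1.2 × (-1.8 − 0.74) = -3.0480
1/(1 + e^{3.0480}) = 0.0453
P(incorrect) = 1 − 0.0453 = 0.9547

0.955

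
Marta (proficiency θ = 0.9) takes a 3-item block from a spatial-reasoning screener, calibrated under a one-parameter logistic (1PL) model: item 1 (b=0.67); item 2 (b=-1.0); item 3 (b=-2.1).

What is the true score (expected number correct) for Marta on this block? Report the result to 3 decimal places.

2.380

P(θ) = 1 / (1 + exp(−(θ − b)))
P_1 = 1/(1+e^{-0.2300}) = 0.5572
P_2 = 1/(1+e^{-1.9000}) = 0.8699
P_3 = 1/(1+e^{-3.0000}) = 0.9526
E[score] = 0.5572 + 0.8699 + 0.9526 = 2.3797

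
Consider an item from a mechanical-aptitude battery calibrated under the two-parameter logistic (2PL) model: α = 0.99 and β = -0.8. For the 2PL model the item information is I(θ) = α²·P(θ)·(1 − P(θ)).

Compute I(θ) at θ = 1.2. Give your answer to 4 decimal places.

0.1045

P = 1/(1+e^{-1.9800}) = 0.8787
P(1−P) = 0.8787 × 0.1213 = 0.1066
I = α² × P(1−P) = 0.99² × 0.1066 = 0.10448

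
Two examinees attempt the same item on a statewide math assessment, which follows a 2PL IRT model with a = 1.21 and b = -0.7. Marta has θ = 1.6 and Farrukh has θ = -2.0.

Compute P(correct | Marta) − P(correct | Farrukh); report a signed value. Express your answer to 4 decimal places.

0.7700

P(θ) = 1 / (1 + exp(−a(θ − b)))
P(Marta) = 0.9418  [exponent 2.7830]
P(Farrukh) = 0.1718  [exponent -1.5730]
Difference = 0.9418 − 0.1718 = 0.7700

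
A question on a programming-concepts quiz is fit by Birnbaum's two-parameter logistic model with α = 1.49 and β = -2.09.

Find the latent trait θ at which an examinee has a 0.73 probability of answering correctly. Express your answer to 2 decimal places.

-1.42

P(θ) = 1 / (1 + exp(−α(θ − β)))
logit = ln(0.7300/0.2700) = 0.9946
θ = β + logit/(α) = -2.09 + 0.9946/1.4900 = -1.4225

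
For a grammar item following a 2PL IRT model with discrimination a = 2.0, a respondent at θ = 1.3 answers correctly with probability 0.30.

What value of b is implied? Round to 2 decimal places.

1.72

P(θ) = 1 / (1 + exp(−a(θ − b)))
logit(0.30) = ln(0.30/0.70) = -0.8473
b = θ − logit/(a) = 1.3 − (-0.8473)/2.0000 = 1.7236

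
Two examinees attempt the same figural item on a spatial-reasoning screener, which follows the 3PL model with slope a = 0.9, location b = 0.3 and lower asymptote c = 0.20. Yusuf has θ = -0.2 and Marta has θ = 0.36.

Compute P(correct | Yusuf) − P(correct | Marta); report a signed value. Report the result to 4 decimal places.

P(θ) = c + (1 − c) · 1 / (1 + exp(−a(θ − b)))
P(Yusuf) = 0.5115  [exponent -0.4500]
P(Marta) = 0.6108  [exponent 0.0540]
Difference = 0.5115 − 0.6108 = -0.0993

-0.0993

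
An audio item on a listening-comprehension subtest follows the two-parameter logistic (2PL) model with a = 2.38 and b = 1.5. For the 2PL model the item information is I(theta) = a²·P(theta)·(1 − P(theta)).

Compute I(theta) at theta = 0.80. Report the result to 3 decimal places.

P = 1/(1+e^{1.6660}) = 0.1590
P(1−P) = 0.1590 × 0.8410 = 0.1337
I = a² × P(1−P) = 2.38² × 0.1337 = 0.75728

0.757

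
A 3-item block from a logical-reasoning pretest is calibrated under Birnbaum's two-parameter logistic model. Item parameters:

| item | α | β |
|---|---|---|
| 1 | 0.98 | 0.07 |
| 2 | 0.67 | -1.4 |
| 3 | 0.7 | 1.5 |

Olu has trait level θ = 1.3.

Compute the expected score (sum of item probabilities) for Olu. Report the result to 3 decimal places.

2.094

P(θ) = 1 / (1 + exp(−α(θ − β)))
P_1 = 1/(1+e^{-1.2054}) = 0.7695
P_2 = 1/(1+e^{-1.8090}) = 0.8592
P_3 = 1/(1+e^{0.1400}) = 0.4651
E[score] = 0.7695 + 0.8592 + 0.4651 = 2.0938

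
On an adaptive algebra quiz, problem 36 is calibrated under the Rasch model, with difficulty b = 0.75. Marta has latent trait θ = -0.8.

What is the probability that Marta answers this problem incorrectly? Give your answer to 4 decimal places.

0.8249

P(θ) = 1 / (1 + exp(−(θ − b)))
Exponent: (-0.8 − 0.75) = -1.5500
1/(1 + e^{1.5500}) = 0.1751
P = 0.1751
P(incorrect) = 1 − 0.1751 = 0.8249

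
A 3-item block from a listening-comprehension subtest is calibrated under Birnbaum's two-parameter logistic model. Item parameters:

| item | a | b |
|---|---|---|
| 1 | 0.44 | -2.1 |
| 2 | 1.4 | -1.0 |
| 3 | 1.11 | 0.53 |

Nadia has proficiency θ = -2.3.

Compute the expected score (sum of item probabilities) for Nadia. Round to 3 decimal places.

0.659

P(θ) = 1 / (1 + exp(−a(θ − b)))
P_1 = 1/(1+e^{0.0880}) = 0.4780
P_2 = 1/(1+e^{1.8200}) = 0.1394
P_3 = 1/(1+e^{3.1413}) = 0.0414
E[score] = 0.4780 + 0.1394 + 0.0414 = 0.6589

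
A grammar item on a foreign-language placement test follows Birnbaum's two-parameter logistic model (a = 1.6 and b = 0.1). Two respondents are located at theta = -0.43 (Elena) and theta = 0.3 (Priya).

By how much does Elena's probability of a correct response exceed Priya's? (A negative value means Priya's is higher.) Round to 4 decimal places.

-0.2795

P(theta) = 1 / (1 + exp(−a(theta − b)))
P(Elena) = 0.2999  [exponent -0.8480]
P(Priya) = 0.5793  [exponent 0.3200]
Difference = 0.2999 − 0.5793 = -0.2795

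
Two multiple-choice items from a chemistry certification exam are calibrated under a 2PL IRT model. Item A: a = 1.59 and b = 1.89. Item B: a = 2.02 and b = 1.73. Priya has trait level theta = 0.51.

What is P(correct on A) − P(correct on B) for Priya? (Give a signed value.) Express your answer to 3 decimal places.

0.022

P(theta) = 1 / (1 + exp(−a(theta − b)))
P_A = 0.1003
P_B = 0.0784
P_A − P_B = 0.0219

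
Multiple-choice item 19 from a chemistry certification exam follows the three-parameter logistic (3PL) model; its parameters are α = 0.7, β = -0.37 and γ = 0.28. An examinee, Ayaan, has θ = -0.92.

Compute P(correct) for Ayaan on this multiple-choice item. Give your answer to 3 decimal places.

0.572

P(θ) = γ + (1 − γ) · 1 / (1 + exp(−α(θ − β)))
Exponent: 0.7 × (-0.92 − (-0.37)) = -0.3850
1/(1 + e^{0.3850}) = 0.4049
P = 0.28 + 0.72 × 0.4049 = 0.5715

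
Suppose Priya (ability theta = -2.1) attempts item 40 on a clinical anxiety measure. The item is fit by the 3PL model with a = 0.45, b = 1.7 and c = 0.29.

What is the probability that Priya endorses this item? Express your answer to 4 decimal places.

P(theta) = c + (1 − c) · 1 / (1 + exp(−a(theta − b)))
Exponent: 0.45 × (-2.1 − 1.7) = -1.7100
1/(1 + e^{1.7100}) = 0.1532
P = 0.29 + 0.71 × 0.1532 = 0.3987

0.3987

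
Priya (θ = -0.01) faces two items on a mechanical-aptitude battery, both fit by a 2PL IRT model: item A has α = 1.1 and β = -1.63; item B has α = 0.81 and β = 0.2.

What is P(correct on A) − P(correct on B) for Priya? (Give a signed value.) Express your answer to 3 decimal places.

P(θ) = 1 / (1 + exp(−α(θ − β)))
P_A = 0.8559
P_B = 0.4576
P_A − P_B = 0.3984

0.398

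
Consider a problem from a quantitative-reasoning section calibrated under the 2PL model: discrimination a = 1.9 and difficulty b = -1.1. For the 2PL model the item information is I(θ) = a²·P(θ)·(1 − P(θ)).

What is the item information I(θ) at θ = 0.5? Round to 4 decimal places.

P = 1/(1+e^{-3.0400}) = 0.9543
P(1−P) = 0.9543 × 0.0457 = 0.0436
I = a² × P(1−P) = 1.9² × 0.0436 = 0.15728

0.1573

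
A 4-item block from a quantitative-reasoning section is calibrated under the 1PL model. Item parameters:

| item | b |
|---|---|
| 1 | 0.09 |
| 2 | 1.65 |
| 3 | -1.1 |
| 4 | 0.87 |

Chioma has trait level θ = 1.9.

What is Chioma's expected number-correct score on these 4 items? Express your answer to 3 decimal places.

3.111

P(θ) = 1 / (1 + exp(−(θ − b)))
P_1 = 1/(1+e^{-1.8100}) = 0.8594
P_2 = 1/(1+e^{-0.2500}) = 0.5622
P_3 = 1/(1+e^{-3.0000}) = 0.9526
P_4 = 1/(1+e^{-1.0300}) = 0.7369
E[score] = 0.8594 + 0.5622 + 0.9526 + 0.7369 = 3.1110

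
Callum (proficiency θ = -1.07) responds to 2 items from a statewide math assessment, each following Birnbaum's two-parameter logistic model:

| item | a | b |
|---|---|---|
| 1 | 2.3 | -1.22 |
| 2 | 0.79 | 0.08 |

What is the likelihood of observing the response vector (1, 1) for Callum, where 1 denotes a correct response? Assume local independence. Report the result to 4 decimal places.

P(θ) = 1 / (1 + exp(−a(θ − b)))
P_1 = 1/(1+e^{-0.3450}) = 0.5854
P_2 = 1/(1+e^{0.9085}) = 0.2873
L = P_1 × P_2 = 0.5854 × 0.2873 = 0.16819

0.1682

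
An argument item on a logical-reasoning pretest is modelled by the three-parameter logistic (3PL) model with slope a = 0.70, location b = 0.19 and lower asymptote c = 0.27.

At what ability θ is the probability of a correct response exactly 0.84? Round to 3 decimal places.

P(θ) = c + (1 − c) · 1 / (1 + exp(−a(θ − b)))
Remove guessing floor: (0.84 − 0.27)/(1 − 0.27) = 0.7808
logit = ln(0.7808/0.2192) = 1.2705
θ = b + logit/(a) = 0.19 + 1.2705/0.7000 = 2.0049

2.005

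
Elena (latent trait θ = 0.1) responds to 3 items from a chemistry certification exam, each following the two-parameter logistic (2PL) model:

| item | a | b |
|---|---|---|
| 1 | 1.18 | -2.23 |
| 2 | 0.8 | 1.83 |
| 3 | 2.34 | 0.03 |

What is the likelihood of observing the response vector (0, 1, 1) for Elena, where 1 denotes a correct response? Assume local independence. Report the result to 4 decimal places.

0.0065

P(θ) = 1 / (1 + exp(−a(θ − b)))
P_1 = 1/(1+e^{-2.7494}) = 0.9399
P_2 = 1/(1+e^{1.3840}) = 0.2004
P_3 = 1/(1+e^{-0.1638}) = 0.5409
L = (1−P_1) × P_2 × P_3 = 0.0601 × 0.2004 × 0.5409 = 0.00652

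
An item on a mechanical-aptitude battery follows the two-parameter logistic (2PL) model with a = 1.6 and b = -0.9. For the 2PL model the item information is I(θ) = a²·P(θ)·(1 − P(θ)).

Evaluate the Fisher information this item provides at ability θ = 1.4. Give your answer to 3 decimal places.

P = 1/(1+e^{-3.6800}) = 0.9754
P(1−P) = 0.9754 × 0.0246 = 0.0240
I = a² × P(1−P) = 1.6² × 0.0240 = 0.06143

0.061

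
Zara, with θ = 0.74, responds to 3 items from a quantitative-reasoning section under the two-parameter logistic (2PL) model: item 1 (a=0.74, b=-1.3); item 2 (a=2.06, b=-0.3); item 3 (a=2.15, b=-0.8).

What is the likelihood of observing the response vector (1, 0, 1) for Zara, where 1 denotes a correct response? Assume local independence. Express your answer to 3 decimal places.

0.083

P(θ) = 1 / (1 + exp(−a(θ − b)))
P_1 = 1/(1+e^{-1.5096}) = 0.8190
P_2 = 1/(1+e^{-2.1424}) = 0.8950
P_3 = 1/(1+e^{-3.3110}) = 0.9648
L = P_1 × (1−P_2) × P_3 = 0.8190 × 0.1050 × 0.9648 = 0.08300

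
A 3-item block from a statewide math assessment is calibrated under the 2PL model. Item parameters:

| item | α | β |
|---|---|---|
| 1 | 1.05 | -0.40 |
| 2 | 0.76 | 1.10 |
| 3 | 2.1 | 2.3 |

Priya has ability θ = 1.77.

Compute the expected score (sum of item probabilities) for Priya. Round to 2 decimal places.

P(θ) = 1 / (1 + exp(−α(θ − β)))
P_1 = 1/(1+e^{-2.2785}) = 0.9071
P_2 = 1/(1+e^{-0.5092}) = 0.6246
P_3 = 1/(1+e^{1.1130}) = 0.2473
E[score] = 0.9071 + 0.6246 + 0.2473 = 1.7790

1.78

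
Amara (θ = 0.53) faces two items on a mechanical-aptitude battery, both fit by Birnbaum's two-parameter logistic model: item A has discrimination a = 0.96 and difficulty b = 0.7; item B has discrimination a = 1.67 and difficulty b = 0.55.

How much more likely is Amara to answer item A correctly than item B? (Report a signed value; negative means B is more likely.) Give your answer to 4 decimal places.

P(θ) = 1 / (1 + exp(−a(θ − b)))
P_A = 0.4593
P_B = 0.4917
P_A − P_B = -0.0324

-0.0324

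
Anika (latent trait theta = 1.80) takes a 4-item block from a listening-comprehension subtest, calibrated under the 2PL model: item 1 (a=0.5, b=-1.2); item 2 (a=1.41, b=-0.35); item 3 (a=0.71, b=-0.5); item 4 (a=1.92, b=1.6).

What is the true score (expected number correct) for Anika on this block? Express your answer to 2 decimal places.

P(theta) = 1 / (1 + exp(−a(theta − b)))
P_1 = 1/(1+e^{-1.5000}) = 0.8176
P_2 = 1/(1+e^{-3.0315}) = 0.9540
P_3 = 1/(1+e^{-1.6330}) = 0.8366
P_4 = 1/(1+e^{-0.3840}) = 0.5948
E[score] = 0.8176 + 0.9540 + 0.8366 + 0.5948 = 3.2030

3.20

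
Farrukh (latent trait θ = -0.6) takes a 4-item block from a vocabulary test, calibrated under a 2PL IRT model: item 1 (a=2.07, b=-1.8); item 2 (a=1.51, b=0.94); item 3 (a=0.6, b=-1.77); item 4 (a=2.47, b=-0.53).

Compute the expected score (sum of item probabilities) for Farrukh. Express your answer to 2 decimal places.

P(θ) = 1 / (1 + exp(−a(θ − b)))
P_1 = 1/(1+e^{-2.4840}) = 0.9230
P_2 = 1/(1+e^{2.3254}) = 0.0890
P_3 = 1/(1+e^{-0.7020}) = 0.6686
P_4 = 1/(1+e^{0.1729}) = 0.4569
E[score] = 0.9230 + 0.0890 + 0.6686 + 0.4569 = 2.1376

2.14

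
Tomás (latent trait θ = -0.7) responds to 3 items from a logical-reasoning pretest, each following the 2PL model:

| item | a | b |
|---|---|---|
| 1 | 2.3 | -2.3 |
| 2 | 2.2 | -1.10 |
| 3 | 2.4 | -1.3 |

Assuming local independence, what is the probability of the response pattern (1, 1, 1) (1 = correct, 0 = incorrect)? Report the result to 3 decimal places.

P(θ) = 1 / (1 + exp(−a(θ − b)))
P_1 = 1/(1+e^{-3.6800}) = 0.9754
P_2 = 1/(1+e^{-0.8800}) = 0.7068
P_3 = 1/(1+e^{-1.4400}) = 0.8085
L = P_1 × P_2 × P_3 = 0.9754 × 0.7068 × 0.8085 = 0.55738

0.557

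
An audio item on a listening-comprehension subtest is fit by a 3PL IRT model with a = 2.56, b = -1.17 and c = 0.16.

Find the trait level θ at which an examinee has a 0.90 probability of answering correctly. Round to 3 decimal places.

P(θ) = c + (1 − c) · 1 / (1 + exp(−a(θ − b)))
Remove guessing floor: (0.90 − 0.16)/(1 − 0.16) = 0.8810
logit = ln(0.8810/0.1190) = 2.0015
θ = b + logit/(a) = -1.17 + 2.0015/2.5600 = -0.3882

-0.388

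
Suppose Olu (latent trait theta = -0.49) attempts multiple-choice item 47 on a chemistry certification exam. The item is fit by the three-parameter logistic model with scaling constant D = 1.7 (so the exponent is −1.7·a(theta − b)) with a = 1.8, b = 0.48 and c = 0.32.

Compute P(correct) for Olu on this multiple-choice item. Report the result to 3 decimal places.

0.353

P(theta) = c + (1 − c) · 1 / (1 + exp(−D·a(theta − b)))
Exponent: 1.7 × 1.8 × (-0.49 − 0.48) = -2.9682
1/(1 + e^{2.9682}) = 0.0489
P = 0.32 + 0.68 × 0.0489 = 0.3532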